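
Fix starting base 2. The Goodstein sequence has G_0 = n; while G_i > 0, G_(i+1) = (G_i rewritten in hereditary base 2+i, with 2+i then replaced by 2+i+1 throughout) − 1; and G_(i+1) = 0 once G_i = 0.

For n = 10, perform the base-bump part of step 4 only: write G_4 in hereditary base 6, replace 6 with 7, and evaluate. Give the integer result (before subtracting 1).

base 2: 10 = 2^(2 + 1) + 2; at 3: 3^(3 + 1) + 3 = 84; next = 83
base 3: 83 = 3^(3 + 1) + 2; at 4: 4^(4 + 1) + 2 = 1026; next = 1025
base 4: 1025 = 4^(4 + 1) + 1; at 5: 5^(5 + 1) + 1 = 15626; next = 15625
base 5: 15625 = 5^(5 + 1); at 6: 6^(6 + 1) = 279936; next = 279935
base 6: 279935 = 5·6^6 + 5·6^5 + 5·6^4 + 5·6^3 + 5·6^2 + 5·6 + 5; at 7: 5·7^7 + 5·7^5 + 5·7^4 + 5·7^3 + 5·7^2 + 5·7 + 5 = 4215755; next = 4215754

4215755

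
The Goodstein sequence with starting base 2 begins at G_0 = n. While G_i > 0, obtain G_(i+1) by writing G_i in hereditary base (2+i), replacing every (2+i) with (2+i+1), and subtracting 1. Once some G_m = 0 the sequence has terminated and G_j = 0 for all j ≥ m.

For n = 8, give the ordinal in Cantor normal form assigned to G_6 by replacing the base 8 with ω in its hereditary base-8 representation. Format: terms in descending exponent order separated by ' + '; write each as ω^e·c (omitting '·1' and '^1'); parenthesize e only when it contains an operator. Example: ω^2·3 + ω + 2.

ω^ω·2 + ω^2·2 + ω + 3

8 —HB2→ 2^(2 + 1) —bump→ 3^(3 + 1) = 81 —(−1)→ 80
80 —HB3→ 2·3^3 + 2·3^2 + 2·3 + 2 —bump→ 2·4^4 + 2·4^2 + 2·4 + 2 = 554 —(−1)→ 553
553 —HB4→ 2·4^4 + 2·4^2 + 2·4 + 1 —bump→ 2·5^5 + 2·5^2 + 2·5 + 1 = 6311 —(−1)→ 6310
6310 —HB5→ 2·5^5 + 2·5^2 + 2·5 —bump→ 2·6^6 + 2·6^2 + 2·6 = 93396 —(−1)→ 93395
93395 —HB6→ 2·6^6 + 2·6^2 + 6 + 5 —bump→ 2·7^7 + 2·7^2 + 7 + 5 = 1647196 —(−1)→ 1647195
1647195 —HB7→ 2·7^7 + 2·7^2 + 7 + 4 —bump→ 2·8^8 + 2·8^2 + 8 + 4 = 33554572 —(−1)→ 33554571
33554571 —HB8→ 2·8^8 + 2·8^2 + 8 + 3 —bump→ 2·9^9 + 2·9^2 + 9 + 3 = 774841152 —(−1)→ 774841151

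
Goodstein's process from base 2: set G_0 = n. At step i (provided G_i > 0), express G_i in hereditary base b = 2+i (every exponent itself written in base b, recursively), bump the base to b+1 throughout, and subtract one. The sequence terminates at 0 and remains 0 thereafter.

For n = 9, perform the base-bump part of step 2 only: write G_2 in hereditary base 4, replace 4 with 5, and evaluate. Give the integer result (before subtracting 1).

9843

step 0: 9 = 2^(2 + 1) + 1; sub 3 for 2: 3^(3 + 1) + 1; = 82; G_1 = 82−1 = 81
step 1: 81 = 3^(3 + 1); sub 4 for 3: 4^(4 + 1); = 1024; G_2 = 1024−1 = 1023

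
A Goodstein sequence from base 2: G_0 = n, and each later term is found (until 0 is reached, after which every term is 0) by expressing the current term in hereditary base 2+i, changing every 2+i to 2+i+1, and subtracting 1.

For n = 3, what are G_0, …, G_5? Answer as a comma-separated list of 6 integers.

G_0 = 3. HB_2(3) = 2 + 1. Bump = 4. G_1 = 3.
G_1 = 3. HB_3(3) = 3. Bump = 4. G_2 = 3.
G_2 = 3. HB_4(3) = 3. Bump = 3. G_3 = 2.
G_3 = 2. HB_5(2) = 2. Bump = 2. G_4 = 1.
G_4 = 1. HB_6(1) = 1. Bump = 1. G_5 = 0.

3, 3, 3, 2, 1, 0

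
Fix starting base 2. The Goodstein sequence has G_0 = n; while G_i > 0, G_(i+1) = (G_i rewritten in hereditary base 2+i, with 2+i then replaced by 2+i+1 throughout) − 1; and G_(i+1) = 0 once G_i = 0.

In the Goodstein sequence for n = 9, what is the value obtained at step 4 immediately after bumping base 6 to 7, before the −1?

2471827

i=0: 9 = 2^(2 + 1) + 1 (b=2); 2→3: 3^(3 + 1) + 1 = 82; 82−1 = 81
i=1: 81 = 3^(3 + 1) (b=3); 3→4: 4^(4 + 1) = 1024; 1024−1 = 1023
i=2: 1023 = 3·4^4 + 3·4^3 + 3·4^2 + 3·4 + 3 (b=4); 4→5: 3·5^5 + 3·5^3 + 3·5^2 + 3·5 + 3 = 9843; 9843−1 = 9842
i=3: 9842 = 3·5^5 + 3·5^3 + 3·5^2 + 3·5 + 2 (b=5); 5→6: 3·6^6 + 3·6^3 + 3·6^2 + 3·6 + 2 = 140744; 140744−1 = 140743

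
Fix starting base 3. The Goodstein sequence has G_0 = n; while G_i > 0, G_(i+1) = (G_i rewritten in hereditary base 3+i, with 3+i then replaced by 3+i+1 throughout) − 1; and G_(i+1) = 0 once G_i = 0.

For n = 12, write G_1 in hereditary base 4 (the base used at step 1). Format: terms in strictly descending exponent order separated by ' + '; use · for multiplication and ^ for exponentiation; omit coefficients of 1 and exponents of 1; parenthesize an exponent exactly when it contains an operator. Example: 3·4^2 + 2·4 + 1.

[0] 12 ≡ 3^2 + 3 (base 3). Lift 4: 20. −1: 19.
[1] 19 ≡ 4^2 + 3 (base 4). Lift 5: 28. −1: 27.

4^2 + 3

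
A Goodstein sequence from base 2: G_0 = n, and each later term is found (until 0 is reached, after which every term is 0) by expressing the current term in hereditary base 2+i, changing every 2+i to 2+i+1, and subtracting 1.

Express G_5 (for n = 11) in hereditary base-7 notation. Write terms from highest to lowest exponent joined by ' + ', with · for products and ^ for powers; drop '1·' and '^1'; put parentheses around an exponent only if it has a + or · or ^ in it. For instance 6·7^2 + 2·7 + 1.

G_0 = 11. HB_2(11) = 2^(2 + 1) + 2 + 1. Bump = 85. G_1 = 84.
G_1 = 84. HB_3(84) = 3^(3 + 1) + 3. Bump = 1028. G_2 = 1027.
G_2 = 1027. HB_4(1027) = 4^(4 + 1) + 3. Bump = 15628. G_3 = 15627.
G_3 = 15627. HB_5(15627) = 5^(5 + 1) + 2. Bump = 279938. G_4 = 279937.
G_4 = 279937. HB_6(279937) = 6^(6 + 1) + 1. Bump = 5764802. G_5 = 5764801.

7^(7 + 1)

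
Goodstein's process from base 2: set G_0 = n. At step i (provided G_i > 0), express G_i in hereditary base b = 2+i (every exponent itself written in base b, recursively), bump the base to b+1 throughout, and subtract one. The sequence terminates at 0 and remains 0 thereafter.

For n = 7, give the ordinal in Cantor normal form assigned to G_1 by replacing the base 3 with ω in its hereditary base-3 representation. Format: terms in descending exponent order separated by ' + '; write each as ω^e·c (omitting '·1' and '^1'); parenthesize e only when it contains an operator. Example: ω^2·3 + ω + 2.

ω^ω + ω

[0] 7 ≡ 2^2 + 2 + 1 (base 2). Lift 3: 31. −1: 30.
[1] 30 ≡ 3^3 + 3 (base 3). Lift 4: 260. −1: 259.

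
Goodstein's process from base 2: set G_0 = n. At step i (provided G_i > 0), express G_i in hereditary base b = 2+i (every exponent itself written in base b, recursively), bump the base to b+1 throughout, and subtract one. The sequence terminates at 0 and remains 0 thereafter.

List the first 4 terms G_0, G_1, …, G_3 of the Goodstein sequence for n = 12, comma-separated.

step 0: 12 = 2^(2 + 1) + 2^2; sub 3 for 2: 3^(3 + 1) + 3^3; = 108; G_1 = 108−1 = 107
step 1: 107 = 3^(3 + 1) + 2·3^2 + 2·3 + 2; sub 4 for 3: 4^(4 + 1) + 2·4^2 + 2·4 + 2; = 1066; G_2 = 1066−1 = 1065
step 2: 1065 = 4^(4 + 1) + 2·4^2 + 2·4 + 1; sub 5 for 4: 5^(5 + 1) + 2·5^2 + 2·5 + 1; = 15686; G_3 = 15686−1 = 15685

12, 107, 1065, 15685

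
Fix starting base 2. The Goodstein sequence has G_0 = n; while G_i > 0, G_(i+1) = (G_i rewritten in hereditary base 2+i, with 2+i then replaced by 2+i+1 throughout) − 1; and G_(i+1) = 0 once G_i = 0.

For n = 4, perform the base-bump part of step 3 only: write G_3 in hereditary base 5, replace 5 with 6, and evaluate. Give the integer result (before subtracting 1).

4 —HB2→ 2^2 —bump→ 3^3 = 27 —(−1)→ 26
26 —HB3→ 2·3^2 + 2·3 + 2 —bump→ 2·4^2 + 2·4 + 2 = 42 —(−1)→ 41
41 —HB4→ 2·4^2 + 2·4 + 1 —bump→ 2·5^2 + 2·5 + 1 = 61 —(−1)→ 60
60 —HB5→ 2·5^2 + 2·5 —bump→ 2·6^2 + 2·6 = 84 —(−1)→ 83

84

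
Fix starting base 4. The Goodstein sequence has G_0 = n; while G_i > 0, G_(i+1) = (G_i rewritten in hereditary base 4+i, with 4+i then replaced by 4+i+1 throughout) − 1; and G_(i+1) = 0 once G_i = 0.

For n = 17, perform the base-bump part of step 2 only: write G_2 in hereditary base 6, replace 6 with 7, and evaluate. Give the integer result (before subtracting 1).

40

[0] 17 ≡ 4^2 + 1 (base 4). Lift 5: 26. −1: 25.
[1] 25 ≡ 5^2 (base 5). Lift 6: 36. −1: 35.
[2] 35 ≡ 5·6 + 5 (base 6). Lift 7: 40. −1: 39.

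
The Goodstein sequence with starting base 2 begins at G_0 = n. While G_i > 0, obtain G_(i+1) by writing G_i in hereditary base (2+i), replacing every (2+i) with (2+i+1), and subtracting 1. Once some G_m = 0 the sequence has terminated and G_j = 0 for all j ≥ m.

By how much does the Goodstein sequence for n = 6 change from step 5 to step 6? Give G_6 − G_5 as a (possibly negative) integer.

89204

G_0 = 6. HB_2(6) = 2^2 + 2. Bump = 30. G_1 = 29.
G_1 = 29. HB_3(29) = 3^3 + 2. Bump = 258. G_2 = 257.
G_2 = 257. HB_4(257) = 4^4 + 1. Bump = 3126. G_3 = 3125.
G_3 = 3125. HB_5(3125) = 5^5. Bump = 46656. G_4 = 46655.
G_4 = 46655. HB_6(46655) = 5·6^5 + 5·6^4 + 5·6^3 + 5·6^2 + 5·6 + 5. Bump = 98040. G_5 = 98039.
G_5 = 98039. HB_7(98039) = 5·7^5 + 5·7^4 + 5·7^3 + 5·7^2 + 5·7 + 4. Bump = 187244. G_6 = 187243.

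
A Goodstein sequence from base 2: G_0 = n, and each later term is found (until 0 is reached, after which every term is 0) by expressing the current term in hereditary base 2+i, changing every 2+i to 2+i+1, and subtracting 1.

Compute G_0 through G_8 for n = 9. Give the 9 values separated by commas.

9, 81, 1023, 9842, 140743, 2471826, 50333399, 1162263921, 30000003325

(0) 9|_2 = 2^(2 + 1) + 1 ↦ 3^(3 + 1) + 1|_3 = 82 ⇒ 81
(1) 81|_3 = 3^(3 + 1) ↦ 4^(4 + 1)|_4 = 1024 ⇒ 1023
(2) 1023|_4 = 3·4^4 + 3·4^3 + 3·4^2 + 3·4 + 3 ↦ 3·5^5 + 3·5^3 + 3·5^2 + 3·5 + 3|_5 = 9843 ⇒ 9842
(3) 9842|_5 = 3·5^5 + 3·5^3 + 3·5^2 + 3·5 + 2 ↦ 3·6^6 + 3·6^3 + 3·6^2 + 3·6 + 2|_6 = 140744 ⇒ 140743
(4) 140743|_6 = 3·6^6 + 3·6^3 + 3·6^2 + 3·6 + 1 ↦ 3·7^7 + 3·7^3 + 3·7^2 + 3·7 + 1|_7 = 2471827 ⇒ 2471826
(5) 2471826|_7 = 3·7^7 + 3·7^3 + 3·7^2 + 3·7 ↦ 3·8^8 + 3·8^3 + 3·8^2 + 3·8|_8 = 50333400 ⇒ 50333399
(6) 50333399|_8 = 3·8^8 + 3·8^3 + 3·8^2 + 2·8 + 7 ↦ 3·9^9 + 3·9^3 + 3·9^2 + 2·9 + 7|_9 = 1162263922 ⇒ 1162263921
(7) 1162263921|_9 = 3·9^9 + 3·9^3 + 3·9^2 + 2·9 + 6 ↦ 3·10^10 + 3·10^3 + 3·10^2 + 2·10 + 6|_10 = 30000003326 ⇒ 30000003325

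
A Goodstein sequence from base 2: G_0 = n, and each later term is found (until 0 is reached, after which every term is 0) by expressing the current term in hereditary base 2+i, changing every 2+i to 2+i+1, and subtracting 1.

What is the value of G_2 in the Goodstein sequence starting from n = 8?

(0) 8|_2 = 2^(2 + 1) ↦ 3^(3 + 1)|_3 = 81 ⇒ 80
(1) 80|_3 = 2·3^3 + 2·3^2 + 2·3 + 2 ↦ 2·4^4 + 2·4^2 + 2·4 + 2|_4 = 554 ⇒ 553
(2) 553|_4 = 2·4^4 + 2·4^2 + 2·4 + 1 ↦ 2·5^5 + 2·5^2 + 2·5 + 1|_5 = 6311 ⇒ 6310

553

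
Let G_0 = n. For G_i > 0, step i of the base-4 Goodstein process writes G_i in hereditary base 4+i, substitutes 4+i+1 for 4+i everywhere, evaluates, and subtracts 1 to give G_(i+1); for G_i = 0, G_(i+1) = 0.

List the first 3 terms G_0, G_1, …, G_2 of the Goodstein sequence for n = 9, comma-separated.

9 —HB4→ 2·4 + 1 —bump→ 2·5 + 1 = 11 —(−1)→ 10
10 —HB5→ 2·5 —bump→ 2·6 = 12 —(−1)→ 11

9, 10, 11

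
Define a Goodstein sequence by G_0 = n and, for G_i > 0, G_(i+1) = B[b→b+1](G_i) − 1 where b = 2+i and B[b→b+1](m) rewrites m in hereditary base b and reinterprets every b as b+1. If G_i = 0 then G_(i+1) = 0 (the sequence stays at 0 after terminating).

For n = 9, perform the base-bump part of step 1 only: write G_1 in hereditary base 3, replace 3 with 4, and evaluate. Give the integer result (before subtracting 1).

1024

i=0: 9 = 2^(2 + 1) + 1 (b=2); 2→3: 3^(3 + 1) + 1 = 82; 82−1 = 81
i=1: 81 = 3^(3 + 1) (b=3); 3→4: 4^(4 + 1) = 1024; 1024−1 = 1023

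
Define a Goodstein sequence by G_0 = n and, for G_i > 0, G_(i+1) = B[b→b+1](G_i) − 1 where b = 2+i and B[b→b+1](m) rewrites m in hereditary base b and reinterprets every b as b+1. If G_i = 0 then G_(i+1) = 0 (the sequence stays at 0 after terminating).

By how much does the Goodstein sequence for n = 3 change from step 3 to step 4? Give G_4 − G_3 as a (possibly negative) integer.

-1

i=0: 3 = 2 + 1 (b=2); 2→3: 3 + 1 = 4; 4−1 = 3
i=1: 3 = 3 (b=3); 3→4: 4 = 4; 4−1 = 3
i=2: 3 = 3 (b=4); 4→5: 3 = 3; 3−1 = 2
i=3: 2 = 2 (b=5); 5→6: 2 = 2; 2−1 = 1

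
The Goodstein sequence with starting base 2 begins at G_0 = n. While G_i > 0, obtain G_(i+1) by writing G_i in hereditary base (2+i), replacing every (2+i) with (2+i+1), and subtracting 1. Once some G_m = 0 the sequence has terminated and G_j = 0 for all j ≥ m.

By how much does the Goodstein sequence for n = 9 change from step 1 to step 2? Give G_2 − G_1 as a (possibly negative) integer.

942

G_0 = 9. HB_2(9) = 2^(2 + 1) + 1. Bump = 82. G_1 = 81.
G_1 = 81. HB_3(81) = 3^(3 + 1). Bump = 1024. G_2 = 1023.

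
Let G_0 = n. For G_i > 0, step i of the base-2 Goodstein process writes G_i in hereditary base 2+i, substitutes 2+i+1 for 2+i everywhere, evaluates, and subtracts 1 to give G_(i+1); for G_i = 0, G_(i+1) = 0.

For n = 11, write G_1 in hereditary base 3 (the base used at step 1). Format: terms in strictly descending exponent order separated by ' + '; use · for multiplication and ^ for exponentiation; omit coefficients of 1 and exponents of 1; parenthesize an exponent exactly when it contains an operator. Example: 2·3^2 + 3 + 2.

G_0 = 11. HB_2(11) = 2^(2 + 1) + 2 + 1. Bump = 85. G_1 = 84.
G_1 = 84. HB_3(84) = 3^(3 + 1) + 3. Bump = 1028. G_2 = 1027.

3^(3 + 1) + 3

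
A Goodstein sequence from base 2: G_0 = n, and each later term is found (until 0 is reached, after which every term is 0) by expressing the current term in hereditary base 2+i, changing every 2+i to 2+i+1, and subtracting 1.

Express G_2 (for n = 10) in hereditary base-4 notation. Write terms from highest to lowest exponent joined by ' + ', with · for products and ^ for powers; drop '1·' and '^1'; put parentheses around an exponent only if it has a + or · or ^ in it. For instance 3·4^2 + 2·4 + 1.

4^(4 + 1) + 1

[0] 10 ≡ 2^(2 + 1) + 2 (base 2). Lift 3: 84. −1: 83.
[1] 83 ≡ 3^(3 + 1) + 2 (base 3). Lift 4: 1026. −1: 1025.
[2] 1025 ≡ 4^(4 + 1) + 1 (base 4). Lift 5: 15626. −1: 15625.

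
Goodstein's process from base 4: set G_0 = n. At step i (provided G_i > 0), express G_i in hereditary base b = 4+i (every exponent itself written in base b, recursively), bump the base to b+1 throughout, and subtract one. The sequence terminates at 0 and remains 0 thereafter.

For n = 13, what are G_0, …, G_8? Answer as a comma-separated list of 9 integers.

i=0: 13 = 3·4 + 1 (b=4); 4→5: 3·5 + 1 = 16; 16−1 = 15
i=1: 15 = 3·5 (b=5); 5→6: 3·6 = 18; 18−1 = 17
i=2: 17 = 2·6 + 5 (b=6); 6→7: 2·7 + 5 = 19; 19−1 = 18
i=3: 18 = 2·7 + 4 (b=7); 7→8: 2·8 + 4 = 20; 20−1 = 19
i=4: 19 = 2·8 + 3 (b=8); 8→9: 2·9 + 3 = 21; 21−1 = 20
i=5: 20 = 2·9 + 2 (b=9); 9→10: 2·10 + 2 = 22; 22−1 = 21
i=6: 21 = 2·10 + 1 (b=10); 10→11: 2·11 + 1 = 23; 23−1 = 22
i=7: 22 = 2·11 (b=11); 11→12: 2·12 = 24; 24−1 = 23

13, 15, 17, 18, 19, 20, 21, 22, 23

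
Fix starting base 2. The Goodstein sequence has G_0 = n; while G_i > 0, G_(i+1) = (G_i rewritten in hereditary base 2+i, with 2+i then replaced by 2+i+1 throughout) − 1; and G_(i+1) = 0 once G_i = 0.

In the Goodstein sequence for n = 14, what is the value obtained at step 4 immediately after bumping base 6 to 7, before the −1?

5862841

i=0: 14 = 2^(2 + 1) + 2^2 + 2 (b=2); 2→3: 3^(3 + 1) + 3^3 + 3 = 111; 111−1 = 110
i=1: 110 = 3^(3 + 1) + 3^3 + 2 (b=3); 3→4: 4^(4 + 1) + 4^4 + 2 = 1282; 1282−1 = 1281
i=2: 1281 = 4^(4 + 1) + 4^4 + 1 (b=4); 4→5: 5^(5 + 1) + 5^5 + 1 = 18751; 18751−1 = 18750
i=3: 18750 = 5^(5 + 1) + 5^5 (b=5); 5→6: 6^(6 + 1) + 6^6 = 326592; 326592−1 = 326591
i=4: 326591 = 6^(6 + 1) + 5·6^5 + 5·6^4 + 5·6^3 + 5·6^2 + 5·6 + 5 (b=6); 6→7: 7^(7 + 1) + 5·7^5 + 5·7^4 + 5·7^3 + 5·7^2 + 5·7 + 5 = 5862841; 5862841−1 = 5862840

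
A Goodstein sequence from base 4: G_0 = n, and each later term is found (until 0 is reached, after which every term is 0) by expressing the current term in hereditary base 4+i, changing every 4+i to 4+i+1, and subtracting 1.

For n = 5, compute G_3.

5 —HB4→ 4 + 1 —bump→ 5 + 1 = 6 —(−1)→ 5
5 —HB5→ 5 —bump→ 6 = 6 —(−1)→ 5
5 —HB6→ 5 —bump→ 5 = 5 —(−1)→ 4
4 —HB7→ 4 —bump→ 4 = 4 —(−1)→ 3

4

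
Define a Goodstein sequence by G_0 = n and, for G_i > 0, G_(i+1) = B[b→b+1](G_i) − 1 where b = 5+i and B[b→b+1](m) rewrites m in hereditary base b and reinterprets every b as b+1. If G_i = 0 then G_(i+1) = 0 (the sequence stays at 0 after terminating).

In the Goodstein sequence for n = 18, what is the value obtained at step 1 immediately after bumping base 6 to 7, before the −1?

[0] 18 ≡ 3·5 + 3 (base 5). Lift 6: 21. −1: 20.
[1] 20 ≡ 3·6 + 2 (base 6). Lift 7: 23. −1: 22.

23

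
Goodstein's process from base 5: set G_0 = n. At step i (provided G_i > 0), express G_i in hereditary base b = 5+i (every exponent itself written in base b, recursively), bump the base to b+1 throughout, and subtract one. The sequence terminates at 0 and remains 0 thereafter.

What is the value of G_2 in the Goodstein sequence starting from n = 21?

27

base 5: 21 = 4·5 + 1; at 6: 4·6 + 1 = 25; next = 24
base 6: 24 = 4·6; at 7: 4·7 = 28; next = 27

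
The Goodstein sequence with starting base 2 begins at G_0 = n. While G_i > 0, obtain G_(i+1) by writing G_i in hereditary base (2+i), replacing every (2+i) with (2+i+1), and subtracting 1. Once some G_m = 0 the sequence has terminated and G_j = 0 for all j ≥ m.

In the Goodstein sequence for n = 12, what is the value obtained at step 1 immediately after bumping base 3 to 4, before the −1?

i=0: 12 = 2^(2 + 1) + 2^2 (b=2); 2→3: 3^(3 + 1) + 3^3 = 108; 108−1 = 107
i=1: 107 = 3^(3 + 1) + 2·3^2 + 2·3 + 2 (b=3); 3→4: 4^(4 + 1) + 2·4^2 + 2·4 + 2 = 1066; 1066−1 = 1065

1066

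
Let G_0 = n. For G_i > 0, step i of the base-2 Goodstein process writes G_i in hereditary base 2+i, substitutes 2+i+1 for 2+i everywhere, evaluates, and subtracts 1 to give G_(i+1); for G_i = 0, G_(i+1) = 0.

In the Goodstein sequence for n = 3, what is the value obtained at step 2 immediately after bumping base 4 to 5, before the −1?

3

i=0: 3 = 2 + 1 (b=2); 2→3: 3 + 1 = 4; 4−1 = 3
i=1: 3 = 3 (b=3); 3→4: 4 = 4; 4−1 = 3
i=2: 3 = 3 (b=4); 4→5: 3 = 3; 3−1 = 2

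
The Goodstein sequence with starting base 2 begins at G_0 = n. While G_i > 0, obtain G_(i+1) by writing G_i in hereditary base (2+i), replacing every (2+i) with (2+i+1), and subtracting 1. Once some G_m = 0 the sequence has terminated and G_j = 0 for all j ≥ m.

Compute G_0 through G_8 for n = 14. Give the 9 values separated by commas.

14, 110, 1281, 18750, 326591, 5862840, 134404971, 3487116548, 100000555551

step 0: 14 = 2^(2 + 1) + 2^2 + 2; sub 3 for 2: 3^(3 + 1) + 3^3 + 3; = 111; G_1 = 111−1 = 110
step 1: 110 = 3^(3 + 1) + 3^3 + 2; sub 4 for 3: 4^(4 + 1) + 4^4 + 2; = 1282; G_2 = 1282−1 = 1281
step 2: 1281 = 4^(4 + 1) + 4^4 + 1; sub 5 for 4: 5^(5 + 1) + 5^5 + 1; = 18751; G_3 = 18751−1 = 18750
step 3: 18750 = 5^(5 + 1) + 5^5; sub 6 for 5: 6^(6 + 1) + 6^6; = 326592; G_4 = 326592−1 = 326591
step 4: 326591 = 6^(6 + 1) + 5·6^5 + 5·6^4 + 5·6^3 + 5·6^2 + 5·6 + 5; sub 7 for 6: 7^(7 + 1) + 5·7^5 + 5·7^4 + 5·7^3 + 5·7^2 + 5·7 + 5; = 5862841; G_5 = 5862841−1 = 5862840
step 5: 5862840 = 7^(7 + 1) + 5·7^5 + 5·7^4 + 5·7^3 + 5·7^2 + 5·7 + 4; sub 8 for 7: 8^(8 + 1) + 5·8^5 + 5·8^4 + 5·8^3 + 5·8^2 + 5·8 + 4; = 134404972; G_6 = 134404972−1 = 134404971
step 6: 134404971 = 8^(8 + 1) + 5·8^5 + 5·8^4 + 5·8^3 + 5·8^2 + 5·8 + 3; sub 9 for 8: 9^(9 + 1) + 5·9^5 + 5·9^4 + 5·9^3 + 5·9^2 + 5·9 + 3; = 3487116549; G_7 = 3487116549−1 = 3487116548
step 7: 3487116548 = 9^(9 + 1) + 5·9^5 + 5·9^4 + 5·9^3 + 5·9^2 + 5·9 + 2; sub 10 for 9: 10^(10 + 1) + 5·10^5 + 5·10^4 + 5·10^3 + 5·10^2 + 5·10 + 2; = 100000555552; G_8 = 100000555552−1 = 100000555551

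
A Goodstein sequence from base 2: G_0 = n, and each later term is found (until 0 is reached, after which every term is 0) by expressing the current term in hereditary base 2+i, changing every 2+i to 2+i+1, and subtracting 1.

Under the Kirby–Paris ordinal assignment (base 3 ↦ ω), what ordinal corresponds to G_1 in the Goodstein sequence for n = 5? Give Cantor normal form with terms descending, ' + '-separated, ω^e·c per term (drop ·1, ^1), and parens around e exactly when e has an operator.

i=0: 5 = 2^2 + 1 (b=2); 2→3: 3^3 + 1 = 28; 28−1 = 27
i=1: 27 = 3^3 (b=3); 3→4: 4^4 = 256; 256−1 = 255

ω^ω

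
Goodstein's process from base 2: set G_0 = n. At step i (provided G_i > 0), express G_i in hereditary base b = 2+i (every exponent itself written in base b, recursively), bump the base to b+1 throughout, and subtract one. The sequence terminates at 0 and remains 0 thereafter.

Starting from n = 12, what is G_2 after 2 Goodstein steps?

[0] 12 ≡ 2^(2 + 1) + 2^2 (base 2). Lift 3: 108. −1: 107.
[1] 107 ≡ 3^(3 + 1) + 2·3^2 + 2·3 + 2 (base 3). Lift 4: 1066. −1: 1065.
[2] 1065 ≡ 4^(4 + 1) + 2·4^2 + 2·4 + 1 (base 4). Lift 5: 15686. −1: 15685.

1065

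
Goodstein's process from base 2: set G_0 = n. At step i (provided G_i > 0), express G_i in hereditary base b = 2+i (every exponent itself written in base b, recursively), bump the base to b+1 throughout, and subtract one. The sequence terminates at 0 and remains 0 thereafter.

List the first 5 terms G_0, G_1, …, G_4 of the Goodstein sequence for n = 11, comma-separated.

11, 84, 1027, 15627, 279937

G_0=11  [base 2] 2^(2 + 1) + 2 + 1  →[2↦3]→  3^(3 + 1) + 3 + 1 = 85  −1 ⇒ G_1=84
G_1=84  [base 3] 3^(3 + 1) + 3  →[3↦4]→  4^(4 + 1) + 4 = 1028  −1 ⇒ G_2=1027
G_2=1027  [base 4] 4^(4 + 1) + 3  →[4↦5]→  5^(5 + 1) + 3 = 15628  −1 ⇒ G_3=15627
G_3=15627  [base 5] 5^(5 + 1) + 2  →[5↦6]→  6^(6 + 1) + 2 = 279938  −1 ⇒ G_4=279937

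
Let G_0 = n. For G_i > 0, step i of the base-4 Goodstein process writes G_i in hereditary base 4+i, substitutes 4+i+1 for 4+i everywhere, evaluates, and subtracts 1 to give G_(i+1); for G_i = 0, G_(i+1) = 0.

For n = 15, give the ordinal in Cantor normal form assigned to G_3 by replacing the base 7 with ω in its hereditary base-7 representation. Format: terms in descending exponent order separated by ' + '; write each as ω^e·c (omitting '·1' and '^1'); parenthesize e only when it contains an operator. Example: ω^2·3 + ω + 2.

G_0=15  [base 4] 3·4 + 3  →[4↦5]→  3·5 + 3 = 18  −1 ⇒ G_1=17
G_1=17  [base 5] 3·5 + 2  →[5↦6]→  3·6 + 2 = 20  −1 ⇒ G_2=19
G_2=19  [base 6] 3·6 + 1  →[6↦7]→  3·7 + 1 = 22  −1 ⇒ G_3=21
G_3=21  [base 7] 3·7  →[7↦8]→  3·8 = 24  −1 ⇒ G_4=23

ω·3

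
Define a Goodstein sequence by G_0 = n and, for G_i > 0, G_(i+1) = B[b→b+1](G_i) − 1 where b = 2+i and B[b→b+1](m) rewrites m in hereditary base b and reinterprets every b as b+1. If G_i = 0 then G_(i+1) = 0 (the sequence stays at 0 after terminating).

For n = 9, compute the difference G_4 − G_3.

9 —HB2→ 2^(2 + 1) + 1 —bump→ 3^(3 + 1) + 1 = 82 —(−1)→ 81
81 —HB3→ 3^(3 + 1) —bump→ 4^(4 + 1) = 1024 —(−1)→ 1023
1023 —HB4→ 3·4^4 + 3·4^3 + 3·4^2 + 3·4 + 3 —bump→ 3·5^5 + 3·5^3 + 3·5^2 + 3·5 + 3 = 9843 —(−1)→ 9842
9842 —HB5→ 3·5^5 + 3·5^3 + 3·5^2 + 3·5 + 2 —bump→ 3·6^6 + 3·6^3 + 3·6^2 + 3·6 + 2 = 140744 —(−1)→ 140743

130901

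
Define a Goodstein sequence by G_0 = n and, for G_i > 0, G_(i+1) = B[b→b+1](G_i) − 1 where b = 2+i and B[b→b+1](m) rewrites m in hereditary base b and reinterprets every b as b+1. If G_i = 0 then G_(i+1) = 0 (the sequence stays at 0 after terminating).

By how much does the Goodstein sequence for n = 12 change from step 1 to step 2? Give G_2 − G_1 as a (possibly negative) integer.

958

12 —HB2→ 2^(2 + 1) + 2^2 —bump→ 3^(3 + 1) + 3^3 = 108 —(−1)→ 107
107 —HB3→ 3^(3 + 1) + 2·3^2 + 2·3 + 2 —bump→ 4^(4 + 1) + 2·4^2 + 2·4 + 2 = 1066 —(−1)→ 1065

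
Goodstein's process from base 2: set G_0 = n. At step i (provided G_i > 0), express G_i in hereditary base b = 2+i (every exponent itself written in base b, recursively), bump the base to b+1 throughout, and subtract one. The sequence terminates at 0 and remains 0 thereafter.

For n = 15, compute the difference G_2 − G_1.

15 —HB2→ 2^(2 + 1) + 2^2 + 2 + 1 —bump→ 3^(3 + 1) + 3^3 + 3 + 1 = 112 —(−1)→ 111
111 —HB3→ 3^(3 + 1) + 3^3 + 3 —bump→ 4^(4 + 1) + 4^4 + 4 = 1284 —(−1)→ 1283

1172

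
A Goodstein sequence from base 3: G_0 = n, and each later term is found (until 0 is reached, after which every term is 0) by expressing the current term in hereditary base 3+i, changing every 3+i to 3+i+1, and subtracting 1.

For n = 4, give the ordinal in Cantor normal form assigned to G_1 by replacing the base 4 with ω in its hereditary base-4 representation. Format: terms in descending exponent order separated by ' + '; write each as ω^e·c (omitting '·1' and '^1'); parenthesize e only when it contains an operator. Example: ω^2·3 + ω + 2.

ω

i=0: 4 = 3 + 1 (b=3); 3→4: 4 + 1 = 5; 5−1 = 4
i=1: 4 = 4 (b=4); 4→5: 5 = 5; 5−1 = 4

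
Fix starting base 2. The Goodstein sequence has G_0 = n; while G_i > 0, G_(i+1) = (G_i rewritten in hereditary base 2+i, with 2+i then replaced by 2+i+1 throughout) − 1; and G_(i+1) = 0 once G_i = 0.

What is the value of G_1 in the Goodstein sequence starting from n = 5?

27

G_0 = 5. HB_2(5) = 2^2 + 1. Bump = 28. G_1 = 27.
G_1 = 27. HB_3(27) = 3^3. Bump = 256. G_2 = 255.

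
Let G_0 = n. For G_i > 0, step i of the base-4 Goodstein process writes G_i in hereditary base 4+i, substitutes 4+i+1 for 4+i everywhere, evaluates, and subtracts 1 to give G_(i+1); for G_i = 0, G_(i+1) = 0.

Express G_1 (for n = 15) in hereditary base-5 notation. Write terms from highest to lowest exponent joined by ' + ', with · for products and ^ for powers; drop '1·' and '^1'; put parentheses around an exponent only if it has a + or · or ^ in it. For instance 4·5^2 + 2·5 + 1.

3·5 + 2

15 —HB4→ 3·4 + 3 —bump→ 3·5 + 3 = 18 —(−1)→ 17
17 —HB5→ 3·5 + 2 —bump→ 3·6 + 2 = 20 —(−1)→ 19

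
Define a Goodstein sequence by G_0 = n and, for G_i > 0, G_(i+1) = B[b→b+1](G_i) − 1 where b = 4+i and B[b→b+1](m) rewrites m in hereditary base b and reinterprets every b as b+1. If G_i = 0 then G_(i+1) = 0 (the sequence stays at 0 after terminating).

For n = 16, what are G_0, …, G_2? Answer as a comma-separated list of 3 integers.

16, 24, 27

base 4: 16 = 4^2; at 5: 5^2 = 25; next = 24
base 5: 24 = 4·5 + 4; at 6: 4·6 + 4 = 28; next = 27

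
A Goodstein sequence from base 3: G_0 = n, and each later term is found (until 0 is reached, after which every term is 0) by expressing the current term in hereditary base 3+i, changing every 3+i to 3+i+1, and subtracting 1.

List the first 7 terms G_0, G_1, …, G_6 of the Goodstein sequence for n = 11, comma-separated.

11, 17, 25, 35, 39, 43, 47

base 3: 11 = 3^2 + 2; at 4: 4^2 + 2 = 18; next = 17
base 4: 17 = 4^2 + 1; at 5: 5^2 + 1 = 26; next = 25
base 5: 25 = 5^2; at 6: 6^2 = 36; next = 35
base 6: 35 = 5·6 + 5; at 7: 5·7 + 5 = 40; next = 39
base 7: 39 = 5·7 + 4; at 8: 5·8 + 4 = 44; next = 43
base 8: 43 = 5·8 + 3; at 9: 5·9 + 3 = 48; next = 47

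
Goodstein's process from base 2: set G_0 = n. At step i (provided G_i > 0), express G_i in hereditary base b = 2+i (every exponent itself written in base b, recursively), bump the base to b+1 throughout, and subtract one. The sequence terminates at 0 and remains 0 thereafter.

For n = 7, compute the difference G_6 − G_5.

15953672

base 2: 7 = 2^2 + 2 + 1; at 3: 3^3 + 3 + 1 = 31; next = 30
base 3: 30 = 3^3 + 3; at 4: 4^4 + 4 = 260; next = 259
base 4: 259 = 4^4 + 3; at 5: 5^5 + 3 = 3128; next = 3127
base 5: 3127 = 5^5 + 2; at 6: 6^6 + 2 = 46658; next = 46657
base 6: 46657 = 6^6 + 1; at 7: 7^7 + 1 = 823544; next = 823543
base 7: 823543 = 7^7; at 8: 8^8 = 16777216; next = 16777215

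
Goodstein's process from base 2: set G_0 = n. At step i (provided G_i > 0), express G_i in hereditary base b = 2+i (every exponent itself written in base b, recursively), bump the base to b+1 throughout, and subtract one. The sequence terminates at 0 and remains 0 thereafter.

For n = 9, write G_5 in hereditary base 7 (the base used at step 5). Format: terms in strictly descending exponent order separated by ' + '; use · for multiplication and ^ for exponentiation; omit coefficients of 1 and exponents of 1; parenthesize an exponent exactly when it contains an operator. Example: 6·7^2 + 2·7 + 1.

step 0: 9 = 2^(2 + 1) + 1; sub 3 for 2: 3^(3 + 1) + 1; = 82; G_1 = 82−1 = 81
step 1: 81 = 3^(3 + 1); sub 4 for 3: 4^(4 + 1); = 1024; G_2 = 1024−1 = 1023
step 2: 1023 = 3·4^4 + 3·4^3 + 3·4^2 + 3·4 + 3; sub 5 for 4: 3·5^5 + 3·5^3 + 3·5^2 + 3·5 + 3; = 9843; G_3 = 9843−1 = 9842
step 3: 9842 = 3·5^5 + 3·5^3 + 3·5^2 + 3·5 + 2; sub 6 for 5: 3·6^6 + 3·6^3 + 3·6^2 + 3·6 + 2; = 140744; G_4 = 140744−1 = 140743
step 4: 140743 = 3·6^6 + 3·6^3 + 3·6^2 + 3·6 + 1; sub 7 for 6: 3·7^7 + 3·7^3 + 3·7^2 + 3·7 + 1; = 2471827; G_5 = 2471827−1 = 2471826

3·7^7 + 3·7^3 + 3·7^2 + 3·7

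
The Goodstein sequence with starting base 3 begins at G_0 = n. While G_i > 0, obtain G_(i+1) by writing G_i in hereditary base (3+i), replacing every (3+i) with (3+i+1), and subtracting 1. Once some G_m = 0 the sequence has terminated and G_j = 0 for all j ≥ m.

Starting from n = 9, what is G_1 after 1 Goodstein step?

15

9 —HB3→ 3^2 —bump→ 4^2 = 16 —(−1)→ 15
15 —HB4→ 3·4 + 3 —bump→ 3·5 + 3 = 18 —(−1)→ 17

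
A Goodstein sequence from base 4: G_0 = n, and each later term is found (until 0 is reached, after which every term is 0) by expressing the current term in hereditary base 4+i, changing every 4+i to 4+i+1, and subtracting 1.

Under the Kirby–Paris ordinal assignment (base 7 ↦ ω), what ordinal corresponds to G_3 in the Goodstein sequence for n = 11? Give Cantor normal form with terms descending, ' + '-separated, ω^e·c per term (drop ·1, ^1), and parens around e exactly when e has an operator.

(0) 11|_4 = 2·4 + 3 ↦ 2·5 + 3|_5 = 13 ⇒ 12
(1) 12|_5 = 2·5 + 2 ↦ 2·6 + 2|_6 = 14 ⇒ 13
(2) 13|_6 = 2·6 + 1 ↦ 2·7 + 1|_7 = 15 ⇒ 14
(3) 14|_7 = 2·7 ↦ 2·8|_8 = 16 ⇒ 15

ω·2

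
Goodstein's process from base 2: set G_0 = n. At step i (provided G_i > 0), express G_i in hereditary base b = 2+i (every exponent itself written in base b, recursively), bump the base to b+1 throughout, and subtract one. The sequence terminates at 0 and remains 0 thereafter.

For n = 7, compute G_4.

step 0: 7 = 2^2 + 2 + 1; sub 3 for 2: 3^3 + 3 + 1; = 31; G_1 = 31−1 = 30
step 1: 30 = 3^3 + 3; sub 4 for 3: 4^4 + 4; = 260; G_2 = 260−1 = 259
step 2: 259 = 4^4 + 3; sub 5 for 4: 5^5 + 3; = 3128; G_3 = 3128−1 = 3127
step 3: 3127 = 5^5 + 2; sub 6 for 5: 6^6 + 2; = 46658; G_4 = 46658−1 = 46657

46657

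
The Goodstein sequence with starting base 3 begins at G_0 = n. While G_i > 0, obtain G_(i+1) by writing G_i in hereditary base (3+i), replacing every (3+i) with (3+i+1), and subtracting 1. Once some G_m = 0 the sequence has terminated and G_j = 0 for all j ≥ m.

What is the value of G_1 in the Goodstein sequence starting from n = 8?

9

G_0=8  [base 3] 2·3 + 2  →[3↦4]→  2·4 + 2 = 10  −1 ⇒ G_1=9
G_1=9  [base 4] 2·4 + 1  →[4↦5]→  2·5 + 1 = 11  −1 ⇒ G_2=10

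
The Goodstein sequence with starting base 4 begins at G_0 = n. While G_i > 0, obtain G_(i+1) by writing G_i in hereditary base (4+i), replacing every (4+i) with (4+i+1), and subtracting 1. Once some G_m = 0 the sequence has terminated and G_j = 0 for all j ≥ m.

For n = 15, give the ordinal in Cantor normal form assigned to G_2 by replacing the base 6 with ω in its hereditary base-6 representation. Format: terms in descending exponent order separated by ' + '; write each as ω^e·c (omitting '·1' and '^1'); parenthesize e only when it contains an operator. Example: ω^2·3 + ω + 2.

step 0: 15 = 3·4 + 3; sub 5 for 4: 3·5 + 3; = 18; G_1 = 18−1 = 17
step 1: 17 = 3·5 + 2; sub 6 for 5: 3·6 + 2; = 20; G_2 = 20−1 = 19
step 2: 19 = 3·6 + 1; sub 7 for 6: 3·7 + 1; = 22; G_3 = 22−1 = 21

ω·3 + 1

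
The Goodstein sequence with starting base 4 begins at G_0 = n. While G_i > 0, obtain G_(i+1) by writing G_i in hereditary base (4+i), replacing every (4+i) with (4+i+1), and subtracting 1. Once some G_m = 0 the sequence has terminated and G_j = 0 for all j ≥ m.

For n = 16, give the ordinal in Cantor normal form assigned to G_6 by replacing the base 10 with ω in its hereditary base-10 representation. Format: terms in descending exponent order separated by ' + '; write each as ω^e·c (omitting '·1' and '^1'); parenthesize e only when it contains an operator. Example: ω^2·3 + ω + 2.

ω·3 + 9

(0) 16|_4 = 4^2 ↦ 5^2|_5 = 25 ⇒ 24
(1) 24|_5 = 4·5 + 4 ↦ 4·6 + 4|_6 = 28 ⇒ 27
(2) 27|_6 = 4·6 + 3 ↦ 4·7 + 3|_7 = 31 ⇒ 30
(3) 30|_7 = 4·7 + 2 ↦ 4·8 + 2|_8 = 34 ⇒ 33
(4) 33|_8 = 4·8 + 1 ↦ 4·9 + 1|_9 = 37 ⇒ 36
(5) 36|_9 = 4·9 ↦ 4·10|_10 = 40 ⇒ 39
(6) 39|_10 = 3·10 + 9 ↦ 3·11 + 9|_11 = 42 ⇒ 41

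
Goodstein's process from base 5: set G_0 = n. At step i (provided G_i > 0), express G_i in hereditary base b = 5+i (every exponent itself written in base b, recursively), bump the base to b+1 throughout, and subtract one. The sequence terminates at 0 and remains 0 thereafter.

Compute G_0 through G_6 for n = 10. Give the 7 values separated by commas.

10, 11, 11, 11, 11, 11, 11

G_0=10  [base 5] 2·5  →[5↦6]→  2·6 = 12  −1 ⇒ G_1=11
G_1=11  [base 6] 6 + 5  →[6↦7]→  7 + 5 = 12  −1 ⇒ G_2=11
G_2=11  [base 7] 7 + 4  →[7↦8]→  8 + 4 = 12  −1 ⇒ G_3=11
G_3=11  [base 8] 8 + 3  →[8↦9]→  9 + 3 = 12  −1 ⇒ G_4=11
G_4=11  [base 9] 9 + 2  →[9↦10]→  10 + 2 = 12  −1 ⇒ G_5=11
G_5=11  [base 10] 10 + 1  →[10↦11]→  11 + 1 = 12  −1 ⇒ G_6=11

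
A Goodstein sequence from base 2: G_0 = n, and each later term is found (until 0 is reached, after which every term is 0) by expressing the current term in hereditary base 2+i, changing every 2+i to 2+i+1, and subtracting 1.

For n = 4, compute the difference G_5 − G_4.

26

[0] 4 ≡ 2^2 (base 2). Lift 3: 27. −1: 26.
[1] 26 ≡ 2·3^2 + 2·3 + 2 (base 3). Lift 4: 42. −1: 41.
[2] 41 ≡ 2·4^2 + 2·4 + 1 (base 4). Lift 5: 61. −1: 60.
[3] 60 ≡ 2·5^2 + 2·5 (base 5). Lift 6: 84. −1: 83.
[4] 83 ≡ 2·6^2 + 6 + 5 (base 6). Lift 7: 110. −1: 109.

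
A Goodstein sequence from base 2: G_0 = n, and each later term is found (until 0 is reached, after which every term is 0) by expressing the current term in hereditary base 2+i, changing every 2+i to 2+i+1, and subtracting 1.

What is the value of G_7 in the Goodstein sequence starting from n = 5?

G_0=5  [base 2] 2^2 + 1  →[2↦3]→  3^3 + 1 = 28  −1 ⇒ G_1=27
G_1=27  [base 3] 3^3  →[3↦4]→  4^4 = 256  −1 ⇒ G_2=255
G_2=255  [base 4] 3·4^3 + 3·4^2 + 3·4 + 3  →[4↦5]→  3·5^3 + 3·5^2 + 3·5 + 3 = 468  −1 ⇒ G_3=467
G_3=467  [base 5] 3·5^3 + 3·5^2 + 3·5 + 2  →[5↦6]→  3·6^3 + 3·6^2 + 3·6 + 2 = 776  −1 ⇒ G_4=775
G_4=775  [base 6] 3·6^3 + 3·6^2 + 3·6 + 1  →[6↦7]→  3·7^3 + 3·7^2 + 3·7 + 1 = 1198  −1 ⇒ G_5=1197
G_5=1197  [base 7] 3·7^3 + 3·7^2 + 3·7  →[7↦8]→  3·8^3 + 3·8^2 + 3·8 = 1752  −1 ⇒ G_6=1751
G_6=1751  [base 8] 3·8^3 + 3·8^2 + 2·8 + 7  →[8↦9]→  3·9^3 + 3·9^2 + 2·9 + 7 = 2455  −1 ⇒ G_7=2454
G_7=2454  [base 9] 3·9^3 + 3·9^2 + 2·9 + 6  →[9↦10]→  3·10^3 + 3·10^2 + 2·10 + 6 = 3326  −1 ⇒ G_8=3325

2454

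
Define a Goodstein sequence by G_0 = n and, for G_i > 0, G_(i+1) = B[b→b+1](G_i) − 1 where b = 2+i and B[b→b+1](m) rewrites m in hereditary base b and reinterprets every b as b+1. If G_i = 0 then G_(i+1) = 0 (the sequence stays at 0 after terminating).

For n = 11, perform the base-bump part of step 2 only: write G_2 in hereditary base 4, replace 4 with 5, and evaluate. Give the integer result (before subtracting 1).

step 0: 11 = 2^(2 + 1) + 2 + 1; sub 3 for 2: 3^(3 + 1) + 3 + 1; = 85; G_1 = 85−1 = 84
step 1: 84 = 3^(3 + 1) + 3; sub 4 for 3: 4^(4 + 1) + 4; = 1028; G_2 = 1028−1 = 1027
step 2: 1027 = 4^(4 + 1) + 3; sub 5 for 4: 5^(5 + 1) + 3; = 15628; G_3 = 15628−1 = 15627

15628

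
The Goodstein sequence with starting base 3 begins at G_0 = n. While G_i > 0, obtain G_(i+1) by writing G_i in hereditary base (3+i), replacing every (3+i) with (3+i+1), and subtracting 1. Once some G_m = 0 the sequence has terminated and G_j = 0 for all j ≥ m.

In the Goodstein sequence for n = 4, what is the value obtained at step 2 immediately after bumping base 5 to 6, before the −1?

(0) 4|_3 = 3 + 1 ↦ 4 + 1|_4 = 5 ⇒ 4
(1) 4|_4 = 4 ↦ 5|_5 = 5 ⇒ 4
(2) 4|_5 = 4 ↦ 4|_6 = 4 ⇒ 3

4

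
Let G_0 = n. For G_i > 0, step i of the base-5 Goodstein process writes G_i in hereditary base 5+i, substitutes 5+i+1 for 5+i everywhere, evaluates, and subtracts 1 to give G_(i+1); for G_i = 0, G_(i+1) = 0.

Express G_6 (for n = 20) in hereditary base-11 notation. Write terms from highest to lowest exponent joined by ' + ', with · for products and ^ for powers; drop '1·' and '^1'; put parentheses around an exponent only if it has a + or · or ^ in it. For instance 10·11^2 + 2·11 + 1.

i=0: 20 = 4·5 (b=5); 5→6: 4·6 = 24; 24−1 = 23
i=1: 23 = 3·6 + 5 (b=6); 6→7: 3·7 + 5 = 26; 26−1 = 25
i=2: 25 = 3·7 + 4 (b=7); 7→8: 3·8 + 4 = 28; 28−1 = 27
i=3: 27 = 3·8 + 3 (b=8); 8→9: 3·9 + 3 = 30; 30−1 = 29
i=4: 29 = 3·9 + 2 (b=9); 9→10: 3·10 + 2 = 32; 32−1 = 31
i=5: 31 = 3·10 + 1 (b=10); 10→11: 3·11 + 1 = 34; 34−1 = 33

3·11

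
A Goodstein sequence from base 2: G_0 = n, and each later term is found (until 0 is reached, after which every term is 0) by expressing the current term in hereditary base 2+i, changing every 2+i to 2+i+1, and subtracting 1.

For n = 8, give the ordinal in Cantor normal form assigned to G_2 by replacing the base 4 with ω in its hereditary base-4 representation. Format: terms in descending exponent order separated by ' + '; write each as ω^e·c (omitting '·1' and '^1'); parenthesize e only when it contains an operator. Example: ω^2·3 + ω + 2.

ω^ω·2 + ω^2·2 + ω·2 + 1

step 0: 8 = 2^(2 + 1); sub 3 for 2: 3^(3 + 1); = 81; G_1 = 81−1 = 80
step 1: 80 = 2·3^3 + 2·3^2 + 2·3 + 2; sub 4 for 3: 2·4^4 + 2·4^2 + 2·4 + 2; = 554; G_2 = 554−1 = 553
step 2: 553 = 2·4^4 + 2·4^2 + 2·4 + 1; sub 5 for 4: 2·5^5 + 2·5^2 + 2·5 + 1; = 6311; G_3 = 6311−1 = 6310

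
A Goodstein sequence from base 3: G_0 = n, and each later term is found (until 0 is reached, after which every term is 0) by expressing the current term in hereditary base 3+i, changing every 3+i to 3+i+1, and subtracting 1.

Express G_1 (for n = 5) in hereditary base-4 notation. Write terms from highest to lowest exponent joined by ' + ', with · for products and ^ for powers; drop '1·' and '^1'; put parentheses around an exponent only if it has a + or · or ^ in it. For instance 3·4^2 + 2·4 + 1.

4 + 1

[0] 5 ≡ 3 + 2 (base 3). Lift 4: 6. −1: 5.
[1] 5 ≡ 4 + 1 (base 4). Lift 5: 6. −1: 5.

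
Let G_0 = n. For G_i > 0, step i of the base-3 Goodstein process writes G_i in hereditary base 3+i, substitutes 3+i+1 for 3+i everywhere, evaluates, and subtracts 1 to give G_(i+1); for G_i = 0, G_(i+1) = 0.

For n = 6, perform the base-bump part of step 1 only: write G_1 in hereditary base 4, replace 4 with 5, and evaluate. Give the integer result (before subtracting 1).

(0) 6|_3 = 2·3 ↦ 2·4|_4 = 8 ⇒ 7
(1) 7|_4 = 4 + 3 ↦ 5 + 3|_5 = 8 ⇒ 7

8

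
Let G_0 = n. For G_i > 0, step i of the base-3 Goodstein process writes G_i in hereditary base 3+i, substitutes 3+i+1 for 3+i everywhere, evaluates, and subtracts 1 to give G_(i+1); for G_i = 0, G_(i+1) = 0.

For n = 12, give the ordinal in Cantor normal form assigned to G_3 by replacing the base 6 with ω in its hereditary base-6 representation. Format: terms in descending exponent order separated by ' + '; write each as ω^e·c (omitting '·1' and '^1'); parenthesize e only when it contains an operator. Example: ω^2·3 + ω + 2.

ω^2 + 1

[0] 12 ≡ 3^2 + 3 (base 3). Lift 4: 20. −1: 19.
[1] 19 ≡ 4^2 + 3 (base 4). Lift 5: 28. −1: 27.
[2] 27 ≡ 5^2 + 2 (base 5). Lift 6: 38. −1: 37.
[3] 37 ≡ 6^2 + 1 (base 6). Lift 7: 50. −1: 49.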